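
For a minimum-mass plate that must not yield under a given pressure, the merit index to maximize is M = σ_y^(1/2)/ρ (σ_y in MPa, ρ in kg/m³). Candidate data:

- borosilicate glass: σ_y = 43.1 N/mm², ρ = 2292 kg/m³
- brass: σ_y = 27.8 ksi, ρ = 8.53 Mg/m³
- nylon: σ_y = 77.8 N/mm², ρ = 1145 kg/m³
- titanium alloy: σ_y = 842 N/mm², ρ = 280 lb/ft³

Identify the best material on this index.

Putting every candidate on a common basis:
  borosilicate glass: σ_y = 43.10 MPa, ρ = 2292 kg/m³
  brass: σ_y = 191.7 MPa, ρ = 8530 kg/m³
  nylon: σ_y = 77.80 MPa, ρ = 1145 kg/m³
  titanium alloy: σ_y = 842.0 MPa, ρ = 4485 kg/m³
  nylon: M = 7.70×10⁻³
  titanium alloy: M = 6.47×10⁻³
  borosilicate glass: M = 2.86×10⁻³
  brass: M = 1.62×10⁻³
The maximum is for nylon.

nylon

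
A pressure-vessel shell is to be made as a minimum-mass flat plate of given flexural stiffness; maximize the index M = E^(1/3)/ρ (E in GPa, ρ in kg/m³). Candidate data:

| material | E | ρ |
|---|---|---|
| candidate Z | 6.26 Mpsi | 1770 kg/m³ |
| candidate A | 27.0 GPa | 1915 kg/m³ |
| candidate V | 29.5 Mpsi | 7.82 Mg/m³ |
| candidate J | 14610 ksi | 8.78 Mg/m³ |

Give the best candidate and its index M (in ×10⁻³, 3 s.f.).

Normalizing units and computing the index:
  candidate Z: E = 43.16 GPa, ρ = 1770 kg/m³
  candidate A: E = 27.00 GPa, ρ = 1915 kg/m³
  candidate V: E = 203.4 GPa, ρ = 7820 kg/m³
  candidate J: E = 100.7 GPa, ρ = 8780 kg/m³
  candidate Z: M = 1.98×10⁻³
  candidate A: M = 1.57×10⁻³
  candidate V: M = 0.752×10⁻³
  candidate J: M = 0.530×10⁻³
The maximum is for candidate Z.

candidate Z, M = 1.98×10⁻³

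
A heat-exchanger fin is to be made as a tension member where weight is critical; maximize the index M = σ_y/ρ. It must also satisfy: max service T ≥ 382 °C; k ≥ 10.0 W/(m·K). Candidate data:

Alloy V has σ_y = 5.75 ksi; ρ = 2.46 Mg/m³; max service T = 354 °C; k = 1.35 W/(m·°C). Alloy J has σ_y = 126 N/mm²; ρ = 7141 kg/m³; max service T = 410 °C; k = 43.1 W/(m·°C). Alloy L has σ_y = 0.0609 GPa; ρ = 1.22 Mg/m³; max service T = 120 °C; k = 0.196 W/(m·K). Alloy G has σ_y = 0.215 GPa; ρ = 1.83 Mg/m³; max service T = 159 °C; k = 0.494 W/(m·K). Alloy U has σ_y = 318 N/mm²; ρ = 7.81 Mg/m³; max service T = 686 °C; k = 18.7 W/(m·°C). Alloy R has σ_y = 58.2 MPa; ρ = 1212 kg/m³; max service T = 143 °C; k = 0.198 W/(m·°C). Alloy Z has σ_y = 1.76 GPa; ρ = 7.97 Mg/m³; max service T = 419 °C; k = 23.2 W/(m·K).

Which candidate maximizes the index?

alloy Z

Screen on constraints: max service T ≥ 382 °C; k ≥ 10.0 W/(m·K). Survivors: alloy J, alloy U, alloy Z.
In SI units:
  alloy J: σ_y = 126.0 MPa, ρ = 7141 kg/m³
  alloy U: σ_y = 318.0 MPa, ρ = 7810 kg/m³
  alloy Z: σ_y = 1760 MPa, ρ = 7970 kg/m³
  alloy Z: M = 221 kN·m/kg
  alloy U: M = 40.7 kN·m/kg
  alloy J: M = 17.6 kN·m/kg
Highest index: alloy Z.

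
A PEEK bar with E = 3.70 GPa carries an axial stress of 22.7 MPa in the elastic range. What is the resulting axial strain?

6.14×10⁻³

ε = σ/E = 22.7 / 3700 = 6.14×10⁻³.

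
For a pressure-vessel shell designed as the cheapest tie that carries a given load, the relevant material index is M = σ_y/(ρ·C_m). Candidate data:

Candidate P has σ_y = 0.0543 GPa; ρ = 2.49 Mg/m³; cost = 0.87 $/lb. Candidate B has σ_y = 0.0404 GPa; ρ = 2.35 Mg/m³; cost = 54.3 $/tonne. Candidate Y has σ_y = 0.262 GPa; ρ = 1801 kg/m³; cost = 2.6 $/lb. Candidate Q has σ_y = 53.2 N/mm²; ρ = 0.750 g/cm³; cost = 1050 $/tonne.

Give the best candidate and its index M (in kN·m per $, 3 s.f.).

candidate B, M = 317 kN·m per $

Normalizing units and computing the index:
  candidate P: σ_y = 54.30 MPa, ρ = 2490 kg/m³, cost = 1.918 $/kg
  candidate B: σ_y = 40.40 MPa, ρ = 2350 kg/m³, cost = 0.05430 $/kg
  candidate Y: σ_y = 262.0 MPa, ρ = 1801 kg/m³, cost = 5.732 $/kg
  candidate Q: σ_y = 53.20 MPa, ρ = 750.0 kg/m³, cost = 1.050 $/kg
  candidate B: M = 317 kN·m per $
  candidate Q: M = 67.6 kN·m per $
  candidate Y: M = 25.4 kN·m per $
  candidate P: M = 11.4 kN·m per $
The maximum is for candidate B.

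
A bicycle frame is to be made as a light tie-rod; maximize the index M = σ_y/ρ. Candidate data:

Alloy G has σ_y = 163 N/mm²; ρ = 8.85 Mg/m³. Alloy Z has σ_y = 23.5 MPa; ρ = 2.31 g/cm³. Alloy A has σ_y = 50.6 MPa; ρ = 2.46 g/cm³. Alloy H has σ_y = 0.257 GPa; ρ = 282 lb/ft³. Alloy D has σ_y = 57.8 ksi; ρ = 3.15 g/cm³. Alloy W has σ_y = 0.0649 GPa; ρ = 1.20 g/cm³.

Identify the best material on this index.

alloy D

Convert each candidate to consistent units, then evaluate M:
  alloy G: σ_y = 163.0 MPa, ρ = 8850 kg/m³
  alloy Z: σ_y = 23.50 MPa, ρ = 2310 kg/m³
  alloy A: σ_y = 50.60 MPa, ρ = 2460 kg/m³
  alloy H: σ_y = 257.0 MPa, ρ = 4517 kg/m³
  alloy D: σ_y = 398.5 MPa, ρ = 3150 kg/m³
  alloy W: σ_y = 64.90 MPa, ρ = 1200 kg/m³
  alloy D: M = 127 kN·m/kg
  alloy H: M = 56.9 kN·m/kg
  alloy W: M = 54.1 kN·m/kg
  alloy A: M = 20.6 kN·m/kg
  alloy G: M = 18.4 kN·m/kg
  alloy Z: M = 10.2 kN·m/kg
Alloy D ranks first.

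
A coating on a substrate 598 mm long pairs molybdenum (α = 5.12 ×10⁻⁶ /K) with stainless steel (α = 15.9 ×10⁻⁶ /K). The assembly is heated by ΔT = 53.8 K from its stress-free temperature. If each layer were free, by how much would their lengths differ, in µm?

347 µm

Δα = |5.12 − 15.9|×10⁻⁶/K = 10.8×10⁻⁶/K.
ΔL_mismatch = Δα·L·ΔT = 10.8×10⁻⁶ × 598.0 mm × 53.8 K = 347 µm.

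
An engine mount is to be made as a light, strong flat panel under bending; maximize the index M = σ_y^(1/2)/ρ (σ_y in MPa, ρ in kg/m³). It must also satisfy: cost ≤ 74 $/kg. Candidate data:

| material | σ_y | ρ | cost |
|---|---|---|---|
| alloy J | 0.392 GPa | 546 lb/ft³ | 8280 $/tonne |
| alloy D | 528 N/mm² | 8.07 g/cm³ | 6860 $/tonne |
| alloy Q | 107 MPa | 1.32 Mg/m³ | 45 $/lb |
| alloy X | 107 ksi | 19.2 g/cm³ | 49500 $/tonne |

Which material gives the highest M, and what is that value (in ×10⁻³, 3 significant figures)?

alloy D, M = 2.85×10⁻³

Screen on constraints: cost ≤ 74 $/kg. Survivors: alloy J, alloy D, alloy X.
Putting every candidate on a common basis:
  alloy J: σ_y = 392.0 MPa, ρ = 8746 kg/m³
  alloy D: σ_y = 528.0 MPa, ρ = 8070 kg/m³
  alloy X: σ_y = 737.7 MPa, ρ = 19200 kg/m³
  alloy D: M = 2.85×10⁻³
  alloy J: M = 2.26×10⁻³
  alloy X: M = 1.41×10⁻³
Highest index: alloy D.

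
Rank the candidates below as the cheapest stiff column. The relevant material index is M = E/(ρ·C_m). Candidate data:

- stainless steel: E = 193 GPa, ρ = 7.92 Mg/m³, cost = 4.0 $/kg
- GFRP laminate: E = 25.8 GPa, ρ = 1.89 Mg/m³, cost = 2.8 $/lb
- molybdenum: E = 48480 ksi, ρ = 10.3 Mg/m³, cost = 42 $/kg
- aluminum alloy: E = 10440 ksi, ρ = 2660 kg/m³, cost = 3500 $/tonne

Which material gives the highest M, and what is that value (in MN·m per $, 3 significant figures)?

aluminum alloy, M = 7.73 MN·m per $

In SI units:
  stainless steel: E = 193.0 GPa, ρ = 7920 kg/m³, cost = 4.000 $/kg
  GFRP laminate: E = 25.80 GPa, ρ = 1890 kg/m³, cost = 6.173 $/kg
  molybdenum: E = 334.3 GPa, ρ = 10300 kg/m³, cost = 42.00 $/kg
  aluminum alloy: E = 71.98 GPa, ρ = 2660 kg/m³, cost = 3.500 $/kg
  aluminum alloy: M = 7.73 MN·m per $
  stainless steel: M = 6.09 MN·m per $
  GFRP laminate: M = 2.21 MN·m per $
  molybdenum: M = 0.773 MN·m per $
The maximum is for aluminum alloy.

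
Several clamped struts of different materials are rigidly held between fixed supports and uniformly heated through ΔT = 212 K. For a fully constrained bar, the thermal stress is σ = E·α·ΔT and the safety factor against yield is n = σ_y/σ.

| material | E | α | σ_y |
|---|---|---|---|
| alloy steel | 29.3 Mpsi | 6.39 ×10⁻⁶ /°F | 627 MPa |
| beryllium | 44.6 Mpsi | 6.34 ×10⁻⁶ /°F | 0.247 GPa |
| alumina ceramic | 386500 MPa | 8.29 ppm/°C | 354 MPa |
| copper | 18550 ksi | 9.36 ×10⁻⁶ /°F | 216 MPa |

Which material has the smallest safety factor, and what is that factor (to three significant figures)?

With everything in SI (GPa, ×10⁻⁶/K, MPa):
  alloy steel: E = 202.0, α = 11.5, σ_y = 627.0 → σ = 493 MPa, n = 1.27
  beryllium: E = 307.5, α = 11.4, σ_y = 247.0 → σ = 744 MPa, n = 0.332
  alumina ceramic: E = 386.5, α = 8.29, σ_y = 354.0 → σ = 679 MPa, n = 0.521
  copper: E = 127.9, α = 16.8, σ_y = 216.0 → σ = 457 MPa, n = 0.473
The minimum is beryllium at n = 0.332.

beryllium, n = 0.332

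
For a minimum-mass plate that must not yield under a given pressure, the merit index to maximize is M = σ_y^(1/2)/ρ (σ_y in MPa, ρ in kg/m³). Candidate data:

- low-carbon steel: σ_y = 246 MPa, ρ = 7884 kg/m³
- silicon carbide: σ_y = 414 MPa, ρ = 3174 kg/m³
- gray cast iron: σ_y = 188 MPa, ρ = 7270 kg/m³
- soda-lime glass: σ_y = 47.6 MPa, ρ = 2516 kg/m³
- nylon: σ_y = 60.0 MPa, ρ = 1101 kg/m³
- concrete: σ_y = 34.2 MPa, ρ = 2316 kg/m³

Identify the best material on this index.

nylon

Evaluate M for each candidate:
  nylon: M = 7.04×10⁻³
  silicon carbide: M = 6.41×10⁻³
  soda-lime glass: M = 2.74×10⁻³
  concrete: M = 2.53×10⁻³
  low-carbon steel: M = 1.99×10⁻³
  gray cast iron: M = 1.89×10⁻³
Highest index: nylon.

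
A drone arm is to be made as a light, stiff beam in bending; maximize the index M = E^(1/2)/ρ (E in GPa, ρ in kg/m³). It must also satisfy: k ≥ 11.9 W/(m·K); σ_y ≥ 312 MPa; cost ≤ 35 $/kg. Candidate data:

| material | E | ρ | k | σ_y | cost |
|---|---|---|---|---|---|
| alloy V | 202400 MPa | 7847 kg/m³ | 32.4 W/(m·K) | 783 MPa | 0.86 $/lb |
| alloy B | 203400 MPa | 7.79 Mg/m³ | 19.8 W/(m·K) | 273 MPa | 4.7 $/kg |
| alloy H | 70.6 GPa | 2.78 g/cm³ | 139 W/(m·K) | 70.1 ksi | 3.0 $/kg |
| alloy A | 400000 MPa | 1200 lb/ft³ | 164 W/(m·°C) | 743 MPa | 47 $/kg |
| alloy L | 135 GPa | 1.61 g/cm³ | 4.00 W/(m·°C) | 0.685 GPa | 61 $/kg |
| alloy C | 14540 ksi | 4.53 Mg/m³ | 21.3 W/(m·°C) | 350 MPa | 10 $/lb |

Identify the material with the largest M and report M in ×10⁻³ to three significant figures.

Screen on constraints: k ≥ 11.9 W/(m·K); σ_y ≥ 312 MPa; cost ≤ 35 $/kg. Survivors: alloy V, alloy H, alloy C.
After converting to SI:
  alloy V: E = 202.4 GPa, ρ = 7847 kg/m³
  alloy H: E = 70.60 GPa, ρ = 2780 kg/m³
  alloy C: E = 100.2 GPa, ρ = 4530 kg/m³
  alloy H: M = 3.02×10⁻³
  alloy C: M = 2.21×10⁻³
  alloy V: M = 1.81×10⁻³
Highest index: alloy H.

alloy H, M = 3.02×10⁻³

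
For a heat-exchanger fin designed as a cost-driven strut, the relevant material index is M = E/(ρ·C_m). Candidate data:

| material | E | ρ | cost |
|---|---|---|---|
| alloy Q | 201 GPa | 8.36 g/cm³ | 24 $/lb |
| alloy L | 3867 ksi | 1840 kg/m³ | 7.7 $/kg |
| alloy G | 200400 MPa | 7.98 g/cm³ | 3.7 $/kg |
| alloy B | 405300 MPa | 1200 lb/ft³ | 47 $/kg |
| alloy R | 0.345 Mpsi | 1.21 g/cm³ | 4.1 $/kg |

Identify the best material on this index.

alloy G

After converting to SI:
  alloy Q: E = 201.0 GPa, ρ = 8360 kg/m³, cost = 52.91 $/kg
  alloy L: E = 26.66 GPa, ρ = 1840 kg/m³, cost = 7.700 $/kg
  alloy G: E = 200.4 GPa, ρ = 7980 kg/m³, cost = 3.700 $/kg
  alloy B: E = 405.3 GPa, ρ = 19220 kg/m³, cost = 47.00 $/kg
  alloy R: E = 2.379 GPa, ρ = 1210 kg/m³, cost = 4.100 $/kg
  alloy G: M = 6.79 MN·m per $
  alloy L: M = 1.88 MN·m per $
  alloy R: M = 0.479 MN·m per $
  alloy Q: M = 0.454 MN·m per $
  alloy B: M = 0.449 MN·m per $
Alloy G has the largest M.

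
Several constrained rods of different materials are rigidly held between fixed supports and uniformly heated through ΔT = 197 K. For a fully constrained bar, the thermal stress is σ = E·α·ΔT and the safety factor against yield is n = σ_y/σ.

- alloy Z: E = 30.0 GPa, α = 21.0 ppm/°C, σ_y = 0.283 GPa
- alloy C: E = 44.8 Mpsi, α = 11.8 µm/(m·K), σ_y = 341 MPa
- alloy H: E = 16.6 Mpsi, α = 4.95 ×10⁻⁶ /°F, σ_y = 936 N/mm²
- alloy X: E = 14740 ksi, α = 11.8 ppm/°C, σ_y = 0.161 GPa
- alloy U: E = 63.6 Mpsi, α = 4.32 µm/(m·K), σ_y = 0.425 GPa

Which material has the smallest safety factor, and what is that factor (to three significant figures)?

alloy C, n = 0.475

Converting E to GPa, α to ×10⁻⁶/K, σ_y to MPa, then σ and n for each:
  alloy Z: E = 30.00, α = 21.0, σ_y = 283.0 → σ = 124 MPa, n = 2.28
  alloy C: E = 308.9, α = 11.8, σ_y = 341.0 → σ = 718 MPa, n = 0.475
  alloy H: E = 114.5, α = 8.91, σ_y = 936.0 → σ = 201 MPa, n = 4.66
  alloy X: E = 101.6, α = 11.8, σ_y = 161.0 → σ = 236 MPa, n = 0.681
  alloy U: E = 438.5, α = 4.32, σ_y = 425.0 → σ = 373 MPa, n = 1.14
The minimum is alloy C at n = 0.475.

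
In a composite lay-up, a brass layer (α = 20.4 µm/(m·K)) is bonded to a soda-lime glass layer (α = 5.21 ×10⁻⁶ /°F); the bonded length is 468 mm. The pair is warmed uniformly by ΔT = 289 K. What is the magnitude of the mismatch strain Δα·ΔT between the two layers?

3.19×10⁻³

soda-lime glass: α = 5.21×10⁻⁶/°F × 9/5 = 9.38×10⁻⁶/K.
Δα = |20.4 − 9.38|×10⁻⁶/K = 11.0×10⁻⁶/K.
Mismatch strain = Δα·ΔT = 11.0×10⁻⁶ × 289.0 = 3.19×10⁻³.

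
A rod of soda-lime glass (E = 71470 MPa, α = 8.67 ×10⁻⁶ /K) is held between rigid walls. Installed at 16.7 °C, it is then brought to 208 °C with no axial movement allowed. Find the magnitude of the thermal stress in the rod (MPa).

119 MPa

E = 71470 MPa = 71.47 GPa.
ΔT = 191.3 K. Constrained thermal stress σ = E·α·ΔT = 71.47×10³ MPa × 8.67×10⁻⁶ × 191.3 = 119 MPa (compressive).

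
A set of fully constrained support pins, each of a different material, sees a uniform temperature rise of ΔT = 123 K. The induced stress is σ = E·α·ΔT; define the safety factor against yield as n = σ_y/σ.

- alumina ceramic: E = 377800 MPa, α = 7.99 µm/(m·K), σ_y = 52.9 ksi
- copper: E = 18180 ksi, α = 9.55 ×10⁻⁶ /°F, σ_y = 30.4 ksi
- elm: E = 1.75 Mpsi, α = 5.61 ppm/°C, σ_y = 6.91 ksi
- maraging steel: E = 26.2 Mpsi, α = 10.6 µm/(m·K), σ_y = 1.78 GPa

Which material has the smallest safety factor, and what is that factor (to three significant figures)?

Per material, after unit conversion:
  alumina ceramic: E = 377.8, α = 7.99, σ_y = 364.7 → σ = 371 MPa, n = 0.982
  copper: E = 125.3, α = 17.2, σ_y = 209.6 → σ = 265 MPa, n = 0.791
  elm: E = 12.07, α = 5.61, σ_y = 47.64 → σ = 8.33 MPa, n = 5.72
  maraging steel: E = 180.6, α = 10.6, σ_y = 1780 → σ = 236 MPa, n = 7.56
Copper has the lowest safety factor, n = 0.791.

copper, n = 0.791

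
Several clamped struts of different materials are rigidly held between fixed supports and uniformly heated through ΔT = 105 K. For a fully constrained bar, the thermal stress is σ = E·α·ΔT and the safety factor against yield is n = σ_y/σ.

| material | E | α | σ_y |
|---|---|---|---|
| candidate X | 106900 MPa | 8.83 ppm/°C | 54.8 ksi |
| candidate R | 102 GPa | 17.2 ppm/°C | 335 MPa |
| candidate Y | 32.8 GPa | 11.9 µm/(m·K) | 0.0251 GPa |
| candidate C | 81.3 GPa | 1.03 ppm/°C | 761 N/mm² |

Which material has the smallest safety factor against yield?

candidate Y

Converting E to GPa, α to ×10⁻⁶/K, σ_y to MPa, then σ and n for each:
  candidate X: E = 106.9, α = 8.83, σ_y = 377.8 → σ = 99.1 MPa, n = 3.81
  candidate R: E = 102.0, α = 17.2, σ_y = 335.0 → σ = 184 MPa, n = 1.82
  candidate Y: E = 32.80, α = 11.9, σ_y = 25.10 → σ = 41.0 MPa, n = 0.612
  candidate C: E = 81.30, α = 1.03, σ_y = 761.0 → σ = 8.79 MPa, n = 86.6
The minimum is candidate Y at n = 0.612.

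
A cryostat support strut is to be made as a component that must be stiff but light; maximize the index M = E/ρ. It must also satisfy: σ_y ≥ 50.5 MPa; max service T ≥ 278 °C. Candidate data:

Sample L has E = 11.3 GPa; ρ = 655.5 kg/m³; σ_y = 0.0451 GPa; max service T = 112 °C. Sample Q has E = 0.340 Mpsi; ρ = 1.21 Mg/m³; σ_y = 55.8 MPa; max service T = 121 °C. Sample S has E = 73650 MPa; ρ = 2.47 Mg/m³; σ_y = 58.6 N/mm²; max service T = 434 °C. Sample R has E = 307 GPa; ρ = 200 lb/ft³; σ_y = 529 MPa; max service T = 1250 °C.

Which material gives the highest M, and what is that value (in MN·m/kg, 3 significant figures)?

sample R, M = 95.8 MN·m/kg

Screen on constraints: σ_y ≥ 50.5 MPa; max service T ≥ 278 °C. Survivors: sample S, sample R.
In SI units:
  sample S: E = 73.65 GPa, ρ = 2470 kg/m³
  sample R: E = 307.0 GPa, ρ = 3204 kg/m³
  sample R: M = 95.8 MN·m/kg
  sample S: M = 29.8 MN·m/kg
Highest index: sample R.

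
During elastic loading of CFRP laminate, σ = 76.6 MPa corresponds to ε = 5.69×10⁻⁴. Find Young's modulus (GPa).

135 GPa

E = σ/ε = 76.6 MPa / 5.69×10⁻⁴ = 134600 MPa = 135 GPa.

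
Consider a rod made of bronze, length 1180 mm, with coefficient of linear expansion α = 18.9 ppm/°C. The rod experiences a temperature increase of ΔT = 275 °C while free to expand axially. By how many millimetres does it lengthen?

ΔL = α·L₀·ΔT = 18.9×10⁻⁶ × 1180 mm × 275.0 K = 6.13 mm.

6.13 mm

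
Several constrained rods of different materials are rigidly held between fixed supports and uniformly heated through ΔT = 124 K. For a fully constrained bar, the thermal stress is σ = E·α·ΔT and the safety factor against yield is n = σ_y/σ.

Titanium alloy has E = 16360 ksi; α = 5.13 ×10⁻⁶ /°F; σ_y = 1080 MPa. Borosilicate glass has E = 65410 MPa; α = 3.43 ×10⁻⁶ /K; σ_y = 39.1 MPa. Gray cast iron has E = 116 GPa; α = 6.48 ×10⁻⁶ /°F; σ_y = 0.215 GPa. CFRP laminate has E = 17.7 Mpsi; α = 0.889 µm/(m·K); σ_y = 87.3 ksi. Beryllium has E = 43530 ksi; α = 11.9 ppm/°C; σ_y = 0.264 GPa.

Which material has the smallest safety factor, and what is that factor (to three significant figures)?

Converting E to GPa, α to ×10⁻⁶/K, σ_y to MPa, then σ and n for each:
  titanium alloy: E = 112.8, α = 9.23, σ_y = 1080 → σ = 129 MPa, n = 8.36
  borosilicate glass: E = 65.41, α = 3.43, σ_y = 39.10 → σ = 27.8 MPa, n = 1.41
  gray cast iron: E = 116.0, α = 11.7, σ_y = 215.0 → σ = 168 MPa, n = 1.28
  CFRP laminate: E = 122.0, α = 0.889, σ_y = 601.9 → σ = 13.5 MPa, n = 44.7
  beryllium: E = 300.1, α = 11.9, σ_y = 264.0 → σ = 443 MPa, n = 0.596
The minimum is beryllium at n = 0.596.

beryllium, n = 0.596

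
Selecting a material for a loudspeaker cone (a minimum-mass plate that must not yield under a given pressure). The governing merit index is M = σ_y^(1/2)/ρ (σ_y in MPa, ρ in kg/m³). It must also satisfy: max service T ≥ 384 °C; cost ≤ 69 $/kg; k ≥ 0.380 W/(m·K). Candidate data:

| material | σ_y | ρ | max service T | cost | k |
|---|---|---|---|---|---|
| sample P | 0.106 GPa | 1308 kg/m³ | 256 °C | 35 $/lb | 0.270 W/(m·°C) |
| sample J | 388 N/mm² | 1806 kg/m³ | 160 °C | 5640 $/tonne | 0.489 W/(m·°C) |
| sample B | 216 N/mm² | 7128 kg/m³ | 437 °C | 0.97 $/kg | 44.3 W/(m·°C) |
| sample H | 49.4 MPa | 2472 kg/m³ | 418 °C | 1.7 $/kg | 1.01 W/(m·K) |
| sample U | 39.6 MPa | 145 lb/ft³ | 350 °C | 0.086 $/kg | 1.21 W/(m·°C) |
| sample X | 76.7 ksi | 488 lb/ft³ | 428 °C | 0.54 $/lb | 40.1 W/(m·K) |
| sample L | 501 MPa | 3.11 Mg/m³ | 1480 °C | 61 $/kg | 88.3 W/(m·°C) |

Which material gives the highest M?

Screen on constraints: max service T ≥ 384 °C; cost ≤ 69 $/kg; k ≥ 0.380 W/(m·K). Survivors: sample B, sample H, sample X, sample L.
After converting to SI:
  sample B: σ_y = 216.0 MPa, ρ = 7128 kg/m³
  sample H: σ_y = 49.40 MPa, ρ = 2472 kg/m³
  sample X: σ_y = 528.8 MPa, ρ = 7817 kg/m³
  sample L: σ_y = 501.0 MPa, ρ = 3110 kg/m³
  sample L: M = 7.20×10⁻³
  sample X: M = 2.94×10⁻³
  sample H: M = 2.84×10⁻³
  sample B: M = 2.06×10⁻³
Highest index: sample L.

sample L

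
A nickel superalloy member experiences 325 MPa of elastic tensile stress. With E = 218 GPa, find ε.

ε = σ/E = 325 / 218000 = 1.49×10⁻³.

1.49×10⁻³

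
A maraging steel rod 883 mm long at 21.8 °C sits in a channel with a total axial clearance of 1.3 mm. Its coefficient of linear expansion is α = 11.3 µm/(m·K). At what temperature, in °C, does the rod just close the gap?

152 °C

α·L₀·ΔT = 1.3 mm ⇒ ΔT = 1.3 / (11.3×10⁻⁶ × 883.0) = 130.3 K.
T = 21.8 + 130.3 = 152.1 °C.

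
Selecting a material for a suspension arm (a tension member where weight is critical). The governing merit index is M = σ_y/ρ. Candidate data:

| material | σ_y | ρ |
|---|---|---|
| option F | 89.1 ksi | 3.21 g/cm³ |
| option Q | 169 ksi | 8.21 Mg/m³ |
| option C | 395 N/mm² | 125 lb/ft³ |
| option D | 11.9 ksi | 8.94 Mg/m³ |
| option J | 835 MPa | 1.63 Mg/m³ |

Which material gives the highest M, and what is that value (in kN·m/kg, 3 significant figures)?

In SI units:
  option F: σ_y = 614.3 MPa, ρ = 3210 kg/m³
  option Q: σ_y = 1165 MPa, ρ = 8210 kg/m³
  option C: σ_y = 395.0 MPa, ρ = 2002 kg/m³
  option D: σ_y = 82.05 MPa, ρ = 8940 kg/m³
  option J: σ_y = 835.0 MPa, ρ = 1630 kg/m³
  option J: M = 512 kN·m/kg
  option C: M = 197 kN·m/kg
  option F: M = 191 kN·m/kg
  option Q: M = 142 kN·m/kg
  option D: M = 9.18 kN·m/kg
Highest index: option J.

option J, M = 512 kN·m/kg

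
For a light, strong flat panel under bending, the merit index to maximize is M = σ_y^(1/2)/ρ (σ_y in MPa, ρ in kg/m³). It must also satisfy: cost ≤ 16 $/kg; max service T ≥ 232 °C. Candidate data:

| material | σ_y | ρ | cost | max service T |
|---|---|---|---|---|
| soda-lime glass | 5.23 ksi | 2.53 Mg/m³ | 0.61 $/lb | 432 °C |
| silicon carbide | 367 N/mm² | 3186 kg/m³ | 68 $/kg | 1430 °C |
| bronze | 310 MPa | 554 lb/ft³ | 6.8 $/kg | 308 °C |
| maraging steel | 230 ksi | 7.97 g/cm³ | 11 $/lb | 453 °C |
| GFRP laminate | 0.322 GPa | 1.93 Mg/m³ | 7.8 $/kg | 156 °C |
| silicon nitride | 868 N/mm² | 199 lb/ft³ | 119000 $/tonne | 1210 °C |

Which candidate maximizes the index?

Screen on constraints: cost ≤ 16 $/kg; max service T ≥ 232 °C. Survivors: soda-lime glass, bronze.
Putting every candidate on a common basis:
  soda-lime glass: σ_y = 36.06 MPa, ρ = 2530 kg/m³
  bronze: σ_y = 310.0 MPa, ρ = 8874 kg/m³
  soda-lime glass: M = 2.37×10⁻³
  bronze: M = 1.98×10⁻³
Soda-lime glass ranks first.

soda-lime glass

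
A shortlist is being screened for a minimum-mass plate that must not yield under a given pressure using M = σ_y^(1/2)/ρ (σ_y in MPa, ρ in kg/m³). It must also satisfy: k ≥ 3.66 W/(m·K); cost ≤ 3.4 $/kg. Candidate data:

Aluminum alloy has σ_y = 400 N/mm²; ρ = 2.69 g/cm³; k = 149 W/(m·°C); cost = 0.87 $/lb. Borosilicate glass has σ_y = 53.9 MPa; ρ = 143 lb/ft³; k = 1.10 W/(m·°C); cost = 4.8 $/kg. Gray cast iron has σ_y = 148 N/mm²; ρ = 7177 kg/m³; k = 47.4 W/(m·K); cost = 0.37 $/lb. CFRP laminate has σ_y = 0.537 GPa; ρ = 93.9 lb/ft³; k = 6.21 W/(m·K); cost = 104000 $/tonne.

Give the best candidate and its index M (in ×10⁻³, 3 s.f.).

Screen on constraints: k ≥ 3.66 W/(m·K); cost ≤ 3.4 $/kg. Survivors: aluminum alloy, gray cast iron.
After converting to SI:
  aluminum alloy: σ_y = 400.0 MPa, ρ = 2690 kg/m³
  gray cast iron: σ_y = 148.0 MPa, ρ = 7177 kg/m³
  aluminum alloy: M = 7.43×10⁻³
  gray cast iron: M = 1.70×10⁻³
Aluminum alloy ranks first.

aluminum alloy, M = 7.43×10⁻³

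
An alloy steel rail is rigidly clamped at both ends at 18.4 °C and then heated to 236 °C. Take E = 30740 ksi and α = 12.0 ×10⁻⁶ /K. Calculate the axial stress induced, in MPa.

553 MPa

E = 30740 ksi = 211.9 GPa.
ΔT = 217.6 K. Constrained thermal stress σ = E·α·ΔT = 211.9×10³ MPa × 12.0×10⁻⁶ × 217.6 = 553 MPa (compressive).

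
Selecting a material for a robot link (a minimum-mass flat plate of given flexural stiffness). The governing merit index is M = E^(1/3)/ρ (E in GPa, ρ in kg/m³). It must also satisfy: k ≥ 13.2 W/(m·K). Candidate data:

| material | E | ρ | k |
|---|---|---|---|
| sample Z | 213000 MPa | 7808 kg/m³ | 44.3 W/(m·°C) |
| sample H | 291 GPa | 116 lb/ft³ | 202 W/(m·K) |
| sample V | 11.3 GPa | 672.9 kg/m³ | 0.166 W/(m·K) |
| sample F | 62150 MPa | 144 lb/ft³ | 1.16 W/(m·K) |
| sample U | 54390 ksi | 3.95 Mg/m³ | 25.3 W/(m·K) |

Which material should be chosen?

sample H

Screen on constraints: k ≥ 13.2 W/(m·K). Survivors: sample Z, sample H, sample U.
Normalizing units and computing the index:
  sample Z: E = 213.0 GPa, ρ = 7808 kg/m³
  sample H: E = 291.0 GPa, ρ = 1858 kg/m³
  sample U: E = 375.0 GPa, ρ = 3950 kg/m³
  sample H: M = 3.57×10⁻³
  sample U: M = 1.83×10⁻³
  sample Z: M = 0.765×10⁻³
Sample H has the largest M.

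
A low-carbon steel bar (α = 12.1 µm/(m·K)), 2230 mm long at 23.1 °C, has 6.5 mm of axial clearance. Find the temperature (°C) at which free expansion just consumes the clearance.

α·L₀·ΔT = 6.5 mm ⇒ ΔT = 6.5 / (12.1×10⁻⁶ × 2230.0) = 240.9 K.
T = 23.1 + 240.9 = 264.0 °C.

264 °C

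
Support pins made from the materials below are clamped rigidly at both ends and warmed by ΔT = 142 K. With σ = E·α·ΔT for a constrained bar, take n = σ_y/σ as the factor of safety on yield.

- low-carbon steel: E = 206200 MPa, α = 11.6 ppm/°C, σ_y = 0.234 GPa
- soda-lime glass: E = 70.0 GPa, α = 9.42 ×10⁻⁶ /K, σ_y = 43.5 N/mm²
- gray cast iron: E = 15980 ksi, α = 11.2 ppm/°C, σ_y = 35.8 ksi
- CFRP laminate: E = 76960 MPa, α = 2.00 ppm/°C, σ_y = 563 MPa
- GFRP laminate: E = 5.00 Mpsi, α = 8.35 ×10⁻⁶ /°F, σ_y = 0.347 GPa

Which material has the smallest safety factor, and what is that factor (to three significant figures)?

soda-lime glass, n = 0.465

In consistent units (E in GPa, α in ×10⁻⁶/K, σ_y in MPa):
  low-carbon steel: E = 206.2, α = 11.6, σ_y = 234.0 → σ = 340 MPa, n = 0.689
  soda-lime glass: E = 70.00, α = 9.42, σ_y = 43.50 → σ = 93.6 MPa, n = 0.465
  gray cast iron: E = 110.2, α = 11.2, σ_y = 246.8 → σ = 175 MPa, n = 1.41
  CFRP laminate: E = 76.96, α = 2.00, σ_y = 563.0 → σ = 21.9 MPa, n = 25.8
  GFRP laminate: E = 34.47, α = 15.0, σ_y = 347.0 → σ = 73.6 MPa, n = 4.72
Smallest n: soda-lime glass with n = 0.465.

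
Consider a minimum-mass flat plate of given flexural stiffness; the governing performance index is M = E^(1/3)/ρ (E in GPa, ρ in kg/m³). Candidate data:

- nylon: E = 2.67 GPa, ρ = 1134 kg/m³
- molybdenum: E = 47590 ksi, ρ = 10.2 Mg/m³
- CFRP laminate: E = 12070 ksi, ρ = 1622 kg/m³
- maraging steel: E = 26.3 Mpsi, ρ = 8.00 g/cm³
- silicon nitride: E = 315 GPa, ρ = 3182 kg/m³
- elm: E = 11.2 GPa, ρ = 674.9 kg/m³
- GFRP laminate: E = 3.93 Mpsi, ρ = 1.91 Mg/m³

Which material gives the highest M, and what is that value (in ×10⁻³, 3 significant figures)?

In SI units:
  nylon: E = 2.670 GPa, ρ = 1134 kg/m³
  molybdenum: E = 328.1 GPa, ρ = 10200 kg/m³
  CFRP laminate: E = 83.22 GPa, ρ = 1622 kg/m³
  maraging steel: E = 181.3 GPa, ρ = 8000 kg/m³
  silicon nitride: E = 315.0 GPa, ρ = 3182 kg/m³
  elm: E = 11.20 GPa, ρ = 674.9 kg/m³
  GFRP laminate: E = 27.10 GPa, ρ = 1910 kg/m³
  elm: M = 3.32×10⁻³
  CFRP laminate: M = 2.69×10⁻³
  silicon nitride: M = 2.14×10⁻³
  GFRP laminate: M = 1.57×10⁻³
  nylon: M = 1.22×10⁻³
  maraging steel: M = 0.708×10⁻³
  molybdenum: M = 0.676×10⁻³
Elm ranks first.

elm, M = 3.32×10⁻³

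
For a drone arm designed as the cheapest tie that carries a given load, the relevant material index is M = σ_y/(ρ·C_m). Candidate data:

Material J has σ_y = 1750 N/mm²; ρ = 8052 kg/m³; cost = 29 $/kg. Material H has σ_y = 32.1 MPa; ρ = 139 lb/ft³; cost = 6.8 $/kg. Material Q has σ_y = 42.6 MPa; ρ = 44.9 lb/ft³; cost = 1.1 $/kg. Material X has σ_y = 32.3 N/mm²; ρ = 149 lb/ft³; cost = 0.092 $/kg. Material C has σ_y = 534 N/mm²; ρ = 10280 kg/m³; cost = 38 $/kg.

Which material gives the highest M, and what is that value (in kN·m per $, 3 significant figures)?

material X, M = 147 kN·m per $

Convert each candidate to consistent units, then evaluate M:
  material J: σ_y = 1750 MPa, ρ = 8052 kg/m³, cost = 29.00 $/kg
  material H: σ_y = 32.10 MPa, ρ = 2227 kg/m³, cost = 6.800 $/kg
  material Q: σ_y = 42.60 MPa, ρ = 719.2 kg/m³, cost = 1.100 $/kg
  material X: σ_y = 32.30 MPa, ρ = 2387 kg/m³, cost = 0.09200 $/kg
  material C: σ_y = 534.0 MPa, ρ = 10280 kg/m³, cost = 38.00 $/kg
  material X: M = 147 kN·m per $
  material Q: M = 53.8 kN·m per $
  material J: M = 7.49 kN·m per $
  material H: M = 2.12 kN·m per $
  material C: M = 1.37 kN·m per $
Material X has the largest M.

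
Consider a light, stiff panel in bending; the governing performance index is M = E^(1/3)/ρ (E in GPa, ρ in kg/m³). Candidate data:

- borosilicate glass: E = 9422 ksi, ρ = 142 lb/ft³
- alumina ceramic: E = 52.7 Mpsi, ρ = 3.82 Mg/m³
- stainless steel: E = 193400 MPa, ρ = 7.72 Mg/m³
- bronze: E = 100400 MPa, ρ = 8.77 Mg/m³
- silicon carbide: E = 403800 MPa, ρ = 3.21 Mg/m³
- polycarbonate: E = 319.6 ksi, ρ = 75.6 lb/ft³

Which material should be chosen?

silicon carbide

In SI units:
  borosilicate glass: E = 64.96 GPa, ρ = 2275 kg/m³
  alumina ceramic: E = 363.4 GPa, ρ = 3820 kg/m³
  stainless steel: E = 193.4 GPa, ρ = 7720 kg/m³
  bronze: E = 100.4 GPa, ρ = 8770 kg/m³
  silicon carbide: E = 403.8 GPa, ρ = 3210 kg/m³
  polycarbonate: E = 2.204 GPa, ρ = 1211 kg/m³
  silicon carbide: M = 2.30×10⁻³
  alumina ceramic: M = 1.87×10⁻³
  borosilicate glass: M = 1.77×10⁻³
  polycarbonate: M = 1.07×10⁻³
  stainless steel: M = 0.749×10⁻³
  bronze: M = 0.530×10⁻³
Silicon carbide has the largest M.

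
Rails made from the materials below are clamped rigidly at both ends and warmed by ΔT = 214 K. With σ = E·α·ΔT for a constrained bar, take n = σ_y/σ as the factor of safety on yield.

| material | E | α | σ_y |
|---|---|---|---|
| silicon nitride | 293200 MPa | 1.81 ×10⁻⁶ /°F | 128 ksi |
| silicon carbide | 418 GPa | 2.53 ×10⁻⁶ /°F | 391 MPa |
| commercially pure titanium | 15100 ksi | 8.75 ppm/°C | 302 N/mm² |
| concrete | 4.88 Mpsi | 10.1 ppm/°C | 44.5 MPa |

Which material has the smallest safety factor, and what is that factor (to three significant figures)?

With everything in SI (GPa, ×10⁻⁶/K, MPa):
  silicon nitride: E = 293.2, α = 3.26, σ_y = 882.5 → σ = 204 MPa, n = 4.32
  silicon carbide: E = 418.0, α = 4.55, σ_y = 391.0 → σ = 407 MPa, n = 0.960
  commercially pure titanium: E = 104.1, α = 8.75, σ_y = 302.0 → σ = 195 MPa, n = 1.55
  concrete: E = 33.65, α = 10.1, σ_y = 44.50 → σ = 72.7 MPa, n = 0.612
The minimum is concrete at n = 0.612.

concrete, n = 0.612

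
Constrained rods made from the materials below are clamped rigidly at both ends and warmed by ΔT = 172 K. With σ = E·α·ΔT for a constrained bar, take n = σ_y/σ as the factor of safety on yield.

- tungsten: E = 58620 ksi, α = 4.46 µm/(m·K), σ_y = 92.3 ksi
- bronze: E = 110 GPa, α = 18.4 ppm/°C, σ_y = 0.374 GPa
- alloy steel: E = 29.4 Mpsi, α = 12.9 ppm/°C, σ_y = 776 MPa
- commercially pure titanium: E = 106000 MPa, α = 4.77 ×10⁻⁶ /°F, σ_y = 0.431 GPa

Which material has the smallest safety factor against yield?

bronze

With everything in SI (GPa, ×10⁻⁶/K, MPa):
  tungsten: E = 404.2, α = 4.46, σ_y = 636.4 → σ = 310 MPa, n = 2.05
  bronze: E = 110.0, α = 18.4, σ_y = 374.0 → σ = 348 MPa, n = 1.07
  alloy steel: E = 202.7, α = 12.9, σ_y = 776.0 → σ = 450 MPa, n = 1.73
  commercially pure titanium: E = 106.0, α = 8.59, σ_y = 431.0 → σ = 157 MPa, n = 2.75
Bronze has the lowest safety factor, n = 1.07.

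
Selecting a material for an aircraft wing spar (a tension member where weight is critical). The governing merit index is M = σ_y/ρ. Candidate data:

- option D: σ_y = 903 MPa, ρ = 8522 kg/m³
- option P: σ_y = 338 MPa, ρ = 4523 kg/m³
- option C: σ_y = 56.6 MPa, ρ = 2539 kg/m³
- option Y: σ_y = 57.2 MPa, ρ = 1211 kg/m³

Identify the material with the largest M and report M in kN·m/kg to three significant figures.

option D, M = 106 kN·m/kg

Evaluate M for each candidate:
  option D: M = 106 kN·m/kg
  option P: M = 74.7 kN·m/kg
  option Y: M = 47.2 kN·m/kg
  option C: M = 22.3 kN·m/kg
The maximum is for option D.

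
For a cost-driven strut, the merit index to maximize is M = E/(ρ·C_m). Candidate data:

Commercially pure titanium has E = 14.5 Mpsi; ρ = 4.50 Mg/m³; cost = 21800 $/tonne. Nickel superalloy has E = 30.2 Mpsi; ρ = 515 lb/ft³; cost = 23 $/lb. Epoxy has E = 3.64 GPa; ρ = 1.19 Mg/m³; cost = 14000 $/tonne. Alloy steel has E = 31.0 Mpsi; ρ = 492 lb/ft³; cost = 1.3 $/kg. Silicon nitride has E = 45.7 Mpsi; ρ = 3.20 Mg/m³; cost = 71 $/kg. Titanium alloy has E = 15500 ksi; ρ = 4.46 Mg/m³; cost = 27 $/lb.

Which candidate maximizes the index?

alloy steel

Normalizing units and computing the index:
  commercially pure titanium: E = 99.97 GPa, ρ = 4500 kg/m³, cost = 21.80 $/kg
  nickel superalloy: E = 208.2 GPa, ρ = 8250 kg/m³, cost = 50.71 $/kg
  epoxy: E = 3.640 GPa, ρ = 1190 kg/m³, cost = 14.00 $/kg
  alloy steel: E = 213.7 GPa, ρ = 7881 kg/m³, cost = 1.300 $/kg
  silicon nitride: E = 315.1 GPa, ρ = 3200 kg/m³, cost = 71.00 $/kg
  titanium alloy: E = 106.9 GPa, ρ = 4460 kg/m³, cost = 59.52 $/kg
  alloy steel: M = 20.9 MN·m per $
  silicon nitride: M = 1.39 MN·m per $
  commercially pure titanium: M = 1.02 MN·m per $
  nickel superalloy: M = 0.498 MN·m per $
  titanium alloy: M = 0.403 MN·m per $
  epoxy: M = 0.218 MN·m per $
Alloy steel ranks first.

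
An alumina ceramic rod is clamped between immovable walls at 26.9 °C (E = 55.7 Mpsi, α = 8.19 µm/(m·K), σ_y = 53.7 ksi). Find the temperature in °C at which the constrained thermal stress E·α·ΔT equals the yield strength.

145 °C

E = 55.7 Mpsi = 384.0 GPa.
σ_y = 53.7 ksi = 370.2 MPa.
E·α·ΔT = 370.2 MPa ⇒ ΔT = 370.2 / (384.0×10³ × 8.19×10⁻⁶) = 117.7 K.
T = 26.9 + 117.7 = 144.6 °C.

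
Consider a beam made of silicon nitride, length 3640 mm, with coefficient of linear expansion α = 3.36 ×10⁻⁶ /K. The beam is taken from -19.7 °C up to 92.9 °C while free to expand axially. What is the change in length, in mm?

ΔT = 92.9 − (-19.7) = 112.6 K.
ΔL = α·L₀·ΔT = 3.36×10⁻⁶ × 3640 mm × 112.6 K = 1.38 mm.

1.38 mm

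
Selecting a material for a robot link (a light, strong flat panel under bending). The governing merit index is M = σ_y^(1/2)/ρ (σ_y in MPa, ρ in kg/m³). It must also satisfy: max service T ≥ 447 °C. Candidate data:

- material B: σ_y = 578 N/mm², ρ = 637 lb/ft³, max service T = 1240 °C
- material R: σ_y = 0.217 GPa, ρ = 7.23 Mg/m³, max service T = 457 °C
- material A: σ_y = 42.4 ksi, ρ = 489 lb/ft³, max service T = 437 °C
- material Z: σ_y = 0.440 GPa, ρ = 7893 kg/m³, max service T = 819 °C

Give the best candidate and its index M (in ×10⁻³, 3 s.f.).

material Z, M = 2.66×10⁻³

Screen on constraints: max service T ≥ 447 °C. Survivors: material B, material R, material Z.
Convert each candidate to consistent units, then evaluate M:
  material B: σ_y = 578.0 MPa, ρ = 10200 kg/m³
  material R: σ_y = 217.0 MPa, ρ = 7230 kg/m³
  material Z: σ_y = 440.0 MPa, ρ = 7893 kg/m³
  material Z: M = 2.66×10⁻³
  material B: M = 2.36×10⁻³
  material R: M = 2.04×10⁻³
Material Z has the largest M.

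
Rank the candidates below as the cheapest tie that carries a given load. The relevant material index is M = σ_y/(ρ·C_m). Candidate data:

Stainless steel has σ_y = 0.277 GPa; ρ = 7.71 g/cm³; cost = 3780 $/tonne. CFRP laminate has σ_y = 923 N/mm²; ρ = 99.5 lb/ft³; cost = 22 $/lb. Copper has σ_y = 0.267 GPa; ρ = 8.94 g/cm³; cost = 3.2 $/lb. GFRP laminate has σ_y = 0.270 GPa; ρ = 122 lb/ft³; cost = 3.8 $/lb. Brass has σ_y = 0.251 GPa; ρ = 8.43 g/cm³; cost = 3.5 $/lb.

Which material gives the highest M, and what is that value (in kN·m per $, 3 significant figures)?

In SI units:
  stainless steel: σ_y = 277.0 MPa, ρ = 7710 kg/m³, cost = 3.780 $/kg
  CFRP laminate: σ_y = 923.0 MPa, ρ = 1594 kg/m³, cost = 48.50 $/kg
  copper: σ_y = 267.0 MPa, ρ = 8940 kg/m³, cost = 7.055 $/kg
  GFRP laminate: σ_y = 270.0 MPa, ρ = 1954 kg/m³, cost = 8.377 $/kg
  brass: σ_y = 251.0 MPa, ρ = 8430 kg/m³, cost = 7.716 $/kg
  GFRP laminate: M = 16.5 kN·m per $
  CFRP laminate: M = 11.9 kN·m per $
  stainless steel: M = 9.50 kN·m per $
  copper: M = 4.23 kN·m per $
  brass: M = 3.86 kN·m per $
The maximum is for GFRP laminate.

GFRP laminate, M = 16.5 kN·m per $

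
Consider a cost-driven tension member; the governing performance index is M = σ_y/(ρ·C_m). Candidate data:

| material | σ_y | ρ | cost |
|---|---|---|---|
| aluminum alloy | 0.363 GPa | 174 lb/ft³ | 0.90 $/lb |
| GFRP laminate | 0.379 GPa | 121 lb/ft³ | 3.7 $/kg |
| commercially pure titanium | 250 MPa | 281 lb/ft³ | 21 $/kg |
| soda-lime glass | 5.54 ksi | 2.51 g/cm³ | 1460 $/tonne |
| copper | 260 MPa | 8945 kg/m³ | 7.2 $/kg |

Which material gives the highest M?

aluminum alloy

Convert each candidate to consistent units, then evaluate M:
  aluminum alloy: σ_y = 363.0 MPa, ρ = 2787 kg/m³, cost = 1.984 $/kg
  GFRP laminate: σ_y = 379.0 MPa, ρ = 1938 kg/m³, cost = 3.700 $/kg
  commercially pure titanium: σ_y = 250.0 MPa, ρ = 4501 kg/m³, cost = 21.00 $/kg
  soda-lime glass: σ_y = 38.20 MPa, ρ = 2510 kg/m³, cost = 1.460 $/kg
  copper: σ_y = 260.0 MPa, ρ = 8945 kg/m³, cost = 7.200 $/kg
  aluminum alloy: M = 65.6 kN·m per $
  GFRP laminate: M = 52.8 kN·m per $
  soda-lime glass: M = 10.4 kN·m per $
  copper: M = 4.04 kN·m per $
  commercially pure titanium: M = 2.64 kN·m per $
Aluminum alloy has the largest M.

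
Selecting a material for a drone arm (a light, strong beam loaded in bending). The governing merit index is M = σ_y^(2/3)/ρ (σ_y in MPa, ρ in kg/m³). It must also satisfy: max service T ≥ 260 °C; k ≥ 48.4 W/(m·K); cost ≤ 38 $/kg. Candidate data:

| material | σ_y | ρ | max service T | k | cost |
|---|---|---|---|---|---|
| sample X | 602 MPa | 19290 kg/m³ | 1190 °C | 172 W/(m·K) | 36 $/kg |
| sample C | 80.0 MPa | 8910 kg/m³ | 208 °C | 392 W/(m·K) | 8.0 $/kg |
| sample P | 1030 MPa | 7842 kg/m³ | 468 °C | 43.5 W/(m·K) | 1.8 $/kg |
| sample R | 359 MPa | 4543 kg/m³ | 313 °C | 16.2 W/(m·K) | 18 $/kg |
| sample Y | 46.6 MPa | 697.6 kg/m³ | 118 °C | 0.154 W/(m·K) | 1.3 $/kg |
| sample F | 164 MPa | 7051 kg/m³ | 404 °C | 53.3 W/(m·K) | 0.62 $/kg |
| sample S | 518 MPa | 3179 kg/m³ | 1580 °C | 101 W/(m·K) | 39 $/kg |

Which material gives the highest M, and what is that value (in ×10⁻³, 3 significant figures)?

sample F, M = 4.25×10⁻³

Screen on constraints: max service T ≥ 260 °C; k ≥ 48.4 W/(m·K); cost ≤ 38 $/kg. Survivors: sample X, sample F.
Computing M directly (units already consistent):
  sample F: M = 4.25×10⁻³
  sample X: M = 3.70×10⁻³
The maximum is for sample F.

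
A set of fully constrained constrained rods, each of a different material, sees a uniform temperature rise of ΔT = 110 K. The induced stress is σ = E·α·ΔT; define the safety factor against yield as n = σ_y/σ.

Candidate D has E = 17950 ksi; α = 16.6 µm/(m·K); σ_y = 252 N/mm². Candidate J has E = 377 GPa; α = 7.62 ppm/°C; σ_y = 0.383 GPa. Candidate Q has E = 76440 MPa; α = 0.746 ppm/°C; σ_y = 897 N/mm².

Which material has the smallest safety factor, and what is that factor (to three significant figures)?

candidate D, n = 1.12

Per material, after unit conversion:
  candidate D: E = 123.8, α = 16.6, σ_y = 252.0 → σ = 226 MPa, n = 1.12
  candidate J: E = 377.0, α = 7.62, σ_y = 383.0 → σ = 316 MPa, n = 1.21
  candidate Q: E = 76.44, α = 0.746, σ_y = 897.0 → σ = 6.27 MPa, n = 143
Smallest n: candidate D with n = 1.12.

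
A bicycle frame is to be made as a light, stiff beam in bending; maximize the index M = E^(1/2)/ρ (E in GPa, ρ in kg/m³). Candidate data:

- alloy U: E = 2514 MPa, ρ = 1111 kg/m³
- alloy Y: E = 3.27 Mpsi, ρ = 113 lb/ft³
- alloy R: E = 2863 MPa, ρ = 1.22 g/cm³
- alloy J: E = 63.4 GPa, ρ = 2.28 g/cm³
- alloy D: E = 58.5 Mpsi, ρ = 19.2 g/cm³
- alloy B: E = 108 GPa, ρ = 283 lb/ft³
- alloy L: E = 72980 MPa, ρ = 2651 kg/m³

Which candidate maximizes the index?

alloy J

Putting every candidate on a common basis:
  alloy U: E = 2.514 GPa, ρ = 1111 kg/m³
  alloy Y: E = 22.55 GPa, ρ = 1810 kg/m³
  alloy R: E = 2.863 GPa, ρ = 1220 kg/m³
  alloy J: E = 63.40 GPa, ρ = 2280 kg/m³
  alloy D: E = 403.3 GPa, ρ = 19200 kg/m³
  alloy B: E = 108.0 GPa, ρ = 4533 kg/m³
  alloy L: E = 72.98 GPa, ρ = 2651 kg/m³
  alloy J: M = 3.49×10⁻³
  alloy L: M = 3.22×10⁻³
  alloy Y: M = 2.62×10⁻³
  alloy B: M = 2.29×10⁻³
  alloy U: M = 1.43×10⁻³
  alloy R: M = 1.39×10⁻³
  alloy D: M = 1.05×10⁻³
Alloy J ranks first.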